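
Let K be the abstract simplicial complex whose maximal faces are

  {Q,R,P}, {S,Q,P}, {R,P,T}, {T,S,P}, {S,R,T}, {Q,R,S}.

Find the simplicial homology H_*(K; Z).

Take the total order P < Q < R < S < T on the vertex set. Then K (dimension 2) consists of the simplices:

  0-simplices (5): P, Q, R, S, T
  1-simplices (9): PQ, PR, PS, PT, QR, QS, RS, RT, ST
  2-simplices (6): PQR, PQS, PRT, PST, QRS, RST

Hence C_0 ≅ Z^5, C_1 ≅ Z^9, C_2 ≅ Z^6.

The boundary map ∂_1: C_1 → C_0 sends each edge [p,q] (with p < q) to q − p. For instance
  ∂QR = R − Q.
The resulting 5×9 matrix has rank 4, and its Smith normal form has invariant factors (1,1,1,1).

∂_2: C_2 → C_1 acts by ∂[p,q,r] = [q,r] − [p,r] + [p,q]. For instance
  ∂PRT = RT − PT + PR,
  ∂PQR = QR − PR + PQ.
This gives a 9×6 integer matrix of rank 5; reducing to Smith normal form yields diagonal entries (1,1,1,1,1).

Computing H_k = (kernel of ∂_k) / (image of ∂_{k+1}):

  H_0: rank C_0 − rank ∂_1 = 5 − 4 = 1, and the invariant factors of ∂_1 are all 1, so H_0 ≅ Z.
  H_1: rank ker ∂_1 − rank ∂_2 = (9 − 4) − 5 = 0, and the invariant factors of ∂_2 are all 1, so H_1 ≅ 0.
  H_2: rank ker ∂_2 − rank ∂_3 = (6 − 5) − 0 = 1, and there is no ∂_3, so H_2 ≅ Z.

H_0 = Z,  H_1 = 0,  H_2 = Z.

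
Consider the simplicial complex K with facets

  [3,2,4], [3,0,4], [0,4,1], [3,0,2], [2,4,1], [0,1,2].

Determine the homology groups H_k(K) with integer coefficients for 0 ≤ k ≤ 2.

H_0 ≅ Z,  H_1 = 0,  H_2 ≅ Z.

Fix the vertex order 0 < 1 < 2 < 3 < 4 and write every simplex with vertices in increasing order. Then dim K = 2 and the simplices of K are:

  0-simplices (5): [0], [1], [2], [3], [4]
  1-simplices (9): [0,1], [0,2], [0,3], [0,4], [1,2], [1,4], [2,3], [2,4], [3,4]
  2-simplices (6): [0,1,2], [0,1,4], [0,2,3], [0,3,4], [1,2,4], [2,3,4]

so the chain groups are C_0 ≅ Z^5, C_1 ≅ Z^9, C_2 ≅ Z^6.

The boundary map ∂_1: C_1 → C_0 is given by ∂[p,q] = [q] − [p].
As a 5×9 matrix over Z this has rank 4, with invariant factors (1,1,1,1).

The boundary map ∂_2: C_2 → C_1 acts by ∂[p,q,r] = [q,r] − [p,r] + [p,q]. For instance
  ∂[1,2,4] = [2,4] − [1,4] + [1,2],
  ∂[0,1,4] = [1,4] − [0,4] + [0,1].
The 9×6 boundary matrix has rank 5 and Smith normal form diag(1,1,1,1,1).

Now H_k = ker ∂_k / im ∂_{k+1}, so:

  H_0: rank C_0 − rank ∂_1 = 5 − 4 = 1, and the invariant factors of ∂_1 are all 1, so H_0 = Z.
  H_1: rank ker ∂_1 − rank ∂_2 = (9 − 4) − 5 = 0, and the invariant factors of ∂_2 are all 1, so H_1 = 0.
  H_2: rank ker ∂_2 − rank ∂_3 = (6 − 5) − 0 = 1, and there is no ∂_3, so H_2 = Z.

(K is a triangulation of the 2-sphere S^2.)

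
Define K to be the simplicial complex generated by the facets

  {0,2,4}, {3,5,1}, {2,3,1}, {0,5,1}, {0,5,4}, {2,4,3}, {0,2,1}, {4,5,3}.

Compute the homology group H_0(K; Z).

H_0 ≅ Z.

We work with the vertex ordering 0 < 1 < 2 < 3 < 4 < 5. The simplices of K, each written with vertices in increasing order, are:

  0-simplices (6): [0], [1], [2], [3], [4], [5]
  1-simplices (12): [0,1], [0,2], [0,4], [0,5], [1,2], [1,3], [1,5], [2,3], [2,4], [3,4], [3,5], [4,5]
  2-simplices (8): [0,1,2], [0,1,5], [0,2,4], [0,4,5], [1,2,3], [1,3,5], [2,3,4], [3,4,5]

Hence C_0 ≅ Z^6, C_1 ≅ Z^12, C_2 ≅ Z^8.

∂_1: C_1 → C_0 is given by ∂[p,q] = [q] − [p]. For instance
  ∂[1,5] = [5] − [1].
The resulting 6×12 matrix has rank 5, and its Smith normal form has invariant factors (1,1,1,1,1).

Boundary ∂_2: C_2 → C_1 sends each 2-simplex [p,q,r] to [q,r] − [p,r] + [p,q]. For instance
  ∂[1,3,5] = [3,5] − [1,5] + [1,3],
  ∂[0,1,2] = [1,2] − [0,2] + [0,1].
This gives a 12×8 integer matrix of rank 7; reducing to Smith normal form yields diagonal entries (1,1,1,1,1,1,1).

Now H_k = ker ∂_k / im ∂_{k+1}, so:

  H_0: rank C_0 − rank ∂_1 = 6 − 5 = 1, and the invariant factors of ∂_1 are all 1, so H_0 = Z.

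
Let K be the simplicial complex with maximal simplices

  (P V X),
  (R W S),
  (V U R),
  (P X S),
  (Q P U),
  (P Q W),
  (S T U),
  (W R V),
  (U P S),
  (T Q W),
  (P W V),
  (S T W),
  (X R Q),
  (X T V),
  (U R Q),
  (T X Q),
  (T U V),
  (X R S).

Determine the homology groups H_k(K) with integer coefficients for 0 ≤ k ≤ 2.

Order the vertices as P < Q < R < S < T < U < V < W < X. Listing each simplex with vertices in this order, K has dimension 2 with simplices:

  0-simplices (9): P, Q, R, S, T, U, V, W, X
  1-simplices (27): PQ, PS, PU, PV, PW, PX, QR, QT, QU, QW, QX, RS, RU, RV, RW, RX, ST, SU, SW, SX, TU, TV, TW, TX, UV, VW, VX
  2-simplices (18): PQU, PQW, PSU, PSX, PVW, PVX, QRU, QRX, QTW, QTX, RSW, RSX, RUV, RVW, STU, STW, TUV, TVX

Hence C_0 ≅ Z^9, C_1 ≅ Z^27, C_2 ≅ Z^18.

∂_1: C_1 → C_0 is given by ∂[p,q] = [q] − [p]. For instance
  ∂VW = W − V.
As a 9×27 matrix over Z this has rank 8, with invariant factors (1,1,1,1,1,1,1,1).

The boundary map ∂_2: C_2 → C_1 acts by ∂[p,q,r] = [q,r] − [p,r] + [p,q]. For instance
  ∂QRX = RX − QX + QR,
  ∂PSU = SU − PU + PS.
The resulting 27×18 matrix has rank 17, and its Smith normal form has invariant factors (1,1,1,1,1,1,1,1,1,1,1,1,1,1,1,1,1).

Computing H_k = (kernel of ∂_k) / (image of ∂_{k+1}):

  H_0: rank C_0 − rank ∂_1 = 9 − 8 = 1, and the invariant factors of ∂_1 are all 1, so H_0 = Z.
  H_1: rank ker ∂_1 − rank ∂_2 = (27 − 8) − 17 = 2, and the invariant factors of ∂_2 are all 1, so H_1 = Z^2.
  H_2: rank ker ∂_2 − rank ∂_3 = (18 − 17) − 0 = 1, and there is no ∂_3, so H_2 = Z.

(K is a triangulation of the torus T^2.)

H_0 = Z,  H_1 = Z^2,  H_2 = Z.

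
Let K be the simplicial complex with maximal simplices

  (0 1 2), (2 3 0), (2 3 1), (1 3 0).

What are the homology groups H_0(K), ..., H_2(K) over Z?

H_0 = Z,  H_1 = 0,  H_2 = Z.

Order the vertices as 0 < 1 < 2 < 3. Listing each simplex with vertices in this order, K has dimension 2 with simplices:

  0-simplices (4): [0], [1], [2], [3]
  1-simplices (6): [0,1], [0,2], [0,3], [1,2], [1,3], [2,3]
  2-simplices (4): [0,1,2], [0,1,3], [0,2,3], [1,2,3]

giving chain groups C_0 ≅ Z^4, C_1 ≅ Z^6, C_2 ≅ Z^4.

Boundary ∂_1: C_1 → C_0 is given by ∂[p,q] = [q] − [p].
The 4×6 boundary matrix has rank 3 and Smith normal form diag(1,1,1).

The boundary map ∂_2: C_2 → C_1 sends each 2-simplex [p,q,r] to [q,r] − [p,r] + [p,q]. For instance
  ∂[1,2,3] = [2,3] − [1,3] + [1,2],
  ∂[0,1,3] = [1,3] − [0,3] + [0,1].
The 6×4 boundary matrix has rank 3 and Smith normal form diag(1,1,1).

From H_k ≅ ker(∂_k) / im(∂_{k+1}) we obtain:

  H_0: rank C_0 − rank ∂_1 = 4 − 3 = 1, and the invariant factors of ∂_1 are all 1, so H_0 = Z.
  H_1: rank ker ∂_1 − rank ∂_2 = (6 − 3) − 3 = 0, and the invariant factors of ∂_2 are all 1, so H_1 = 0.
  H_2: rank ker ∂_2 − rank ∂_3 = (4 − 3) − 0 = 1, and there is no ∂_3, so H_2 = Z.

(K is a triangulation of the 2-sphere S^2.)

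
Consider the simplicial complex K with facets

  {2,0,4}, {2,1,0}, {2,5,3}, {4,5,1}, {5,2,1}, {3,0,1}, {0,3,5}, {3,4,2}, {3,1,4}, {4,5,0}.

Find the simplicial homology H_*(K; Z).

H_0 ≅ Z,  H_1 ≅ Z/2,  H_2 = 0.

We work with the vertex ordering 0 < 1 < 2 < 3 < 4 < 5. The simplices of K, each written with vertices in increasing order, are:

  0-simplices (6): [0], [1], [2], [3], [4], [5]
  1-simplices (15): [0,1], [0,2], [0,3], [0,4], [0,5], [1,2], [1,3], [1,4], [1,5], [2,3], [2,4], [2,5], [3,4], [3,5], [4,5]
  2-simplices (10): [0,1,2], [0,1,3], [0,2,4], [0,3,5], [0,4,5], [1,2,5], [1,3,4], [1,4,5], [2,3,4], [2,3,5]

giving chain groups C_0 ≅ Z^6, C_1 ≅ Z^15, C_2 ≅ Z^10.

The boundary map ∂_1: C_1 → C_0 is given by ∂[p,q] = [q] − [p].
As a 6×15 matrix over Z this has rank 5, with invariant factors (1,1,1,1,1).

∂_2: C_2 → C_1 acts by ∂[p,q,r] = [q,r] − [p,r] + [p,q]. For instance
  ∂[0,1,3] = [1,3] − [0,3] + [0,1],
  ∂[2,3,4] = [3,4] − [2,4] + [2,3].
The 15×10 boundary matrix has rank 10 and Smith normal form diag(1,1,1,1,1,1,1,1,1,2).

Computing H_k = (kernel of ∂_k) / (image of ∂_{k+1}):

  H_0: rank C_0 − rank ∂_1 = 6 − 5 = 1, and the invariant factors of ∂_1 are all 1, so H_0 = Z.
  H_1: rank ker ∂_1 − rank ∂_2 = (15 − 5) − 10 = 0, and ∂_2 has invariant factor 2 > 1, so H_1 = Z/2.
  H_2: rank ker ∂_2 − rank ∂_3 = (10 − 10) − 0 = 0, and there is no ∂_3, so H_2 = 0.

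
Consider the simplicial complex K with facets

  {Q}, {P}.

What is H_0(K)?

H_0 ≅ Z^2.

Fix the vertex order P < Q and write every simplex with vertices in increasing order. Then dim K = 0 and the simplices of K are:

  0-simplices (2): P, Q

so the chain groups are C_0 ≅ Z^2.

Now H_k = ker ∂_k / im ∂_{k+1}, so:

  H_0: rank C_0 − rank ∂_1 = 2 − 0 = 2, and there is no ∂_1, so H_0 = Z^2.

(K is a triangulation of a set of 2 points.)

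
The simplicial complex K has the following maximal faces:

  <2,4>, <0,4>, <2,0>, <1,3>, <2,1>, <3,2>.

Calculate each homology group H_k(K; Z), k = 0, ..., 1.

Fix the vertex order 0 < 1 < 2 < 3 < 4 and write every simplex with vertices in increasing order. Then dim K = 1 and the simplices of K are:

  0-simplices (5): [0], [1], [2], [3], [4]
  1-simplices (6): [0,2], [0,4], [1,2], [1,3], [2,3], [2,4]

so the chain groups are C_0 ≅ Z^5, C_1 ≅ Z^6.

Boundary ∂_1: C_1 → C_0 is given by ∂[p,q] = [q] − [p]. For instance
  ∂[1,2] = [2] − [1].
This gives a 5×6 integer matrix of rank 4; reducing to Smith normal form yields diagonal entries (1,1,1,1).

Computing H_k = (kernel of ∂_k) / (image of ∂_{k+1}):

  H_0: rank C_0 − rank ∂_1 = 5 − 4 = 1, and the invariant factors of ∂_1 are all 1, so H_0 = Z.
  H_1: rank ker ∂_1 − rank ∂_2 = (6 − 4) − 0 = 2, and there is no ∂_2, so H_1 = Z^2.

H_0 ≅ Z,  H_1 ≅ Z^2.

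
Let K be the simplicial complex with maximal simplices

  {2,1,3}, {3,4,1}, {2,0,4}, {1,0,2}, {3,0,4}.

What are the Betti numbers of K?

b_0 = 1, b_1 = 1, b_2 = 0.

Fix the vertex order 0 < 1 < 2 < 3 < 4 and write every simplex with vertices in increasing order. Then dim K = 2 and the simplices of K are:

  0-simplices (5): [0], [1], [2], [3], [4]
  1-simplices (10): [0,1], [0,2], [0,3], [0,4], [1,2], [1,3], [1,4], [2,3], [2,4], [3,4]
  2-simplices (5): [0,1,2], [0,2,4], [0,3,4], [1,2,3], [1,3,4]

so the chain groups are C_0 ≅ Z^5, C_1 ≅ Z^10, C_2 ≅ Z^5.

Boundary ∂_1: C_1 → C_0 is given by ∂[p,q] = [q] − [p]. For instance
  ∂[2,3] = [3] − [2].
As a 5×10 matrix over Z this has rank 4, with invariant factors (1,1,1,1).

Boundary ∂_2: C_2 → C_1 maps a triangle to the signed sum of its edges. For instance
  ∂[0,3,4] = [3,4] − [0,4] + [0,3],
  ∂[0,2,4] = [2,4] − [0,4] + [0,2].
The resulting 10×5 matrix has rank 5, and its Smith normal form has invariant factors (1,1,1,1,1).

From H_k ≅ ker(∂_k) / im(∂_{k+1}) we obtain:

  H_0: rank C_0 − rank ∂_1 = 5 − 4 = 1, and the invariant factors of ∂_1 are all 1, so H_0 ≅ Z.
  H_1: rank ker ∂_1 − rank ∂_2 = (10 − 4) − 5 = 1, and the invariant factors of ∂_2 are all 1, so H_1 ≅ Z.
  H_2: rank ker ∂_2 − rank ∂_3 = (5 − 5) − 0 = 0, and there is no ∂_3, so H_2 ≅ 0.

(K is a triangulation of the Möbius band.)

Hence the Betti numbers are b_0 = 1, b_1 = 1, b_2 = 0.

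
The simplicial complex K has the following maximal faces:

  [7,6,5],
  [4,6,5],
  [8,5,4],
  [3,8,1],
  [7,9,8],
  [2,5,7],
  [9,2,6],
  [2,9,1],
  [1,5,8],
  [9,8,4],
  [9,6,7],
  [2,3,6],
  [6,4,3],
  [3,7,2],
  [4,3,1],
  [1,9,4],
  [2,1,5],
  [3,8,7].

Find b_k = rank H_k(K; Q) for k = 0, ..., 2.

b_0 = 1, b_1 = 1, b_2 = 0.

Take the total order 1 < 2 < 3 < 4 < 5 < 6 < 7 < 8 < 9 on the vertex set. Then K (dimension 2) consists of the simplices:

  0-simplices (9): [1], [2], [3], [4], [5], [6], [7], [8], [9]
  1-simplices (27): (27 of them)
  2-simplices (18): [1,2,5], [1,2,9], [1,3,4], [1,3,8], [1,4,9], [1,5,8], [2,3,6], [2,3,7], [2,5,7], [2,6,9], [3,4,6], [3,7,8], [4,5,6], [4,5,8], [4,8,9], [5,6,7], [6,7,9], [7,8,9]

so the chain groups are C_0 ≅ Z^9, C_1 ≅ Z^27, C_2 ≅ Z^18.

Boundary ∂_1: C_1 → C_0 is given by ∂[p,q] = [q] − [p]. For instance
  ∂[6,7] = [7] − [6].
The 9×27 boundary matrix has rank 8 and Smith normal form diag(1,1,1,1,1,1,1,1).

Boundary ∂_2: C_2 → C_1 maps a triangle to the signed sum of its edges. For instance
  ∂[4,5,8] = [5,8] − [4,8] + [4,5],
  ∂[3,7,8] = [7,8] − [3,8] + [3,7].
The resulting 27×18 matrix has rank 18, and its Smith normal form has invariant factors (1,1,1,1,1,1,1,1,1,1,1,1,1,1,1,1,1,2).

From H_k ≅ ker(∂_k) / im(∂_{k+1}) we obtain:

  H_0: rank C_0 − rank ∂_1 = 9 − 8 = 1, and the invariant factors of ∂_1 are all 1, so H_0 ≅ Z.
  H_1: rank ker ∂_1 − rank ∂_2 = (27 − 8) − 18 = 1, and ∂_2 has invariant factor 2 > 1, so H_1 ≅ Z ⊕ Z_2.
  H_2: rank ker ∂_2 − rank ∂_3 = (18 − 18) − 0 = 0, and there is no ∂_3, so H_2 ≅ 0.

Hence the Betti numbers are b_0 = 1, b_1 = 1, b_2 = 0.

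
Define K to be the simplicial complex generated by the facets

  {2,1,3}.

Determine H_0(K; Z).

Fix the vertex order 1 < 2 < 3 and write every simplex with vertices in increasing order. Then dim K = 2 and the simplices of K are:

  0-simplices (3): [1], [2], [3]
  1-simplices (3): [1,2], [1,3], [2,3]
  2-simplices (1): [1,2,3]

giving chain groups C_0 ≅ Z^3, C_1 ≅ Z^3, C_2 ≅ Z^1.

Boundary ∂_1: C_1 → C_0 sends each edge [p,q] (with p < q) to q − p. For instance
  ∂[1,2] = [2] − [1].
This gives a 3×3 integer matrix of rank 2; reducing to Smith normal form yields diagonal entries (1,1).

Boundary ∂_2: C_2 → C_1 acts by ∂[p,q,r] = [q,r] − [p,r] + [p,q]. For instance
  ∂[1,2,3] = [2,3] − [1,3] + [1,2].
As a 3×1 matrix over Z this has rank 1, with invariant factors (1).

Now H_k = ker ∂_k / im ∂_{k+1}, so:

  H_0: rank C_0 − rank ∂_1 = 3 − 2 = 1, and the invariant factors of ∂_1 are all 1, so H_0 ≅ Z.

(K is a triangulation of the 2-simplex.)

H_0 = Z.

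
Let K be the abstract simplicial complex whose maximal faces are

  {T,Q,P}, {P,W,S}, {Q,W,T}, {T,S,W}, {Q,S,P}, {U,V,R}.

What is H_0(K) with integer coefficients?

H_0 ≅ Z^2.

Fix the vertex order P < Q < R < S < T < U < V < W and write every simplex with vertices in increasing order. Then dim K = 2 and the simplices of K are:

  0-simplices (8): P, Q, R, S, T, U, V, W
  1-simplices (13): PQ, PS, PT, PW, QS, QT, QW, RU, RV, ST, SW, TW, UV
  2-simplices (6): PQS, PQT, PSW, QTW, RUV, STW

giving chain groups C_0 ≅ Z^8, C_1 ≅ Z^13, C_2 ≅ Z^6.

Boundary ∂_1: C_1 → C_0 sends each edge [p,q] (with p < q) to q − p. For instance
  ∂QW = W − Q.
As a 8×13 matrix over Z this has rank 6, with invariant factors (1,1,1,1,1,1).

∂_2: C_2 → C_1 sends each 2-simplex [p,q,r] to [q,r] − [p,r] + [p,q]. For instance
  ∂PQS = QS − PS + PQ,
  ∂QTW = TW − QW + QT.
The resulting 13×6 matrix has rank 6, and its Smith normal form has invariant factors (1,1,1,1,1,1).

Now H_k = ker ∂_k / im ∂_{k+1}, so:

  H_0: rank C_0 − rank ∂_1 = 8 − 6 = 2, and the invariant factors of ∂_1 are all 1, so H_0 = Z^2.

(K is a triangulation of the disjoint union of the Möbius band and the 2-simplex.)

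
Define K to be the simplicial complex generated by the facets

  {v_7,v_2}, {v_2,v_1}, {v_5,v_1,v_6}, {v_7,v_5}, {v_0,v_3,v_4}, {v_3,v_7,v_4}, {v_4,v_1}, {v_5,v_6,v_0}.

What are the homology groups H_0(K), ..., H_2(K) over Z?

H_0 = Z,  H_1 = Z^3,  H_2 = 0.

Fix the vertex order v_0 < v_1 < v_2 < v_3 < v_4 < v_5 < v_6 < v_7 and write every simplex with vertices in increasing order. Then dim K = 2 and the simplices of K are:

  0-simplices (8): [v_0], [v_1], [v_2], [v_3], [v_4], [v_5], [v_6], [v_7]
  1-simplices (14): [v_0,v_3], [v_0,v_4], [v_0,v_5], [v_0,v_6], [v_1,v_2], [v_1,v_4], [v_1,v_5], [v_1,v_6], [v_2,v_7], [v_3,v_4], [v_3,v_7], [v_4,v_7], [v_5,v_6], [v_5,v_7]
  2-simplices (4): [v_0,v_3,v_4], [v_0,v_5,v_6], [v_1,v_5,v_6], [v_3,v_4,v_7]

giving chain groups C_0 ≅ Z^8, C_1 ≅ Z^14, C_2 ≅ Z^4.

The boundary map ∂_1: C_1 → C_0 maps an edge to its endpoints' difference, ∂[p,q] = q − p. For instance
  ∂[v_5,v_6] = [v_6] − [v_5].
This gives a 8×14 integer matrix of rank 7; reducing to Smith normal form yields diagonal entries (1,1,1,1,1,1,1).

∂_2: C_2 → C_1 maps a triangle to the signed sum of its edges. For instance
  ∂[v_0,v_3,v_4] = [v_3,v_4] − [v_0,v_4] + [v_0,v_3],
  ∂[v_1,v_5,v_6] = [v_5,v_6] − [v_1,v_6] + [v_1,v_5].
This gives a 14×4 integer matrix of rank 4; reducing to Smith normal form yields diagonal entries (1,1,1,1).

Computing H_k = (kernel of ∂_k) / (image of ∂_{k+1}):

  H_0: rank C_0 − rank ∂_1 = 8 − 7 = 1, and the invariant factors of ∂_1 are all 1, so H_0 ≅ Z.
  H_1: rank ker ∂_1 − rank ∂_2 = (14 − 7) − 4 = 3, and the invariant factors of ∂_2 are all 1, so H_1 ≅ Z^3.
  H_2: rank ker ∂_2 − rank ∂_3 = (4 − 4) − 0 = 0, and there is no ∂_3, so H_2 ≅ 0.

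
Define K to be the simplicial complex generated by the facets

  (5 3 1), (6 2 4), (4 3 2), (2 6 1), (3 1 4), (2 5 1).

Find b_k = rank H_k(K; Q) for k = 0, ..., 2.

b_0 = 1, b_1 = 1, b_2 = 0.

Take the total order 1 < 2 < 3 < 4 < 5 < 6 on the vertex set. Then K (dimension 2) consists of the simplices:

  0-simplices (6): [1], [2], [3], [4], [5], [6]
  1-simplices (12): [1,2], [1,3], [1,4], [1,5], [1,6], [2,3], [2,4], [2,5], [2,6], [3,4], [3,5], [4,6]
  2-simplices (6): [1,2,5], [1,2,6], [1,3,4], [1,3,5], [2,3,4], [2,4,6]

so the chain groups are C_0 ≅ Z^6, C_1 ≅ Z^12, C_2 ≅ Z^6.

∂_1: C_1 → C_0 sends each edge [p,q] (with p < q) to q − p. For instance
  ∂[3,5] = [5] − [3].
The resulting 6×12 matrix has rank 5, and its Smith normal form has invariant factors (1,1,1,1,1).

∂_2: C_2 → C_1 maps a triangle to the signed sum of its edges. For instance
  ∂[2,3,4] = [3,4] − [2,4] + [2,3],
  ∂[1,3,4] = [3,4] − [1,4] + [1,3].
The 12×6 boundary matrix has rank 6 and Smith normal form diag(1,1,1,1,1,1).

Computing H_k = (kernel of ∂_k) / (image of ∂_{k+1}):

  H_0: rank C_0 − rank ∂_1 = 6 − 5 = 1, and the invariant factors of ∂_1 are all 1, so H_0 = Z.
  H_1: rank ker ∂_1 − rank ∂_2 = (12 − 5) − 6 = 1, and the invariant factors of ∂_2 are all 1, so H_1 = Z.
  H_2: rank ker ∂_2 − rank ∂_3 = (6 − 6) − 0 = 0, and there is no ∂_3, so H_2 = 0.

As a check, the Euler characteristic is 6 − 12 + 6 = 0, which agrees with 1 − 1 + 0 = 0.

Hence the Betti numbers are b_0 = 1, b_1 = 1, b_2 = 0.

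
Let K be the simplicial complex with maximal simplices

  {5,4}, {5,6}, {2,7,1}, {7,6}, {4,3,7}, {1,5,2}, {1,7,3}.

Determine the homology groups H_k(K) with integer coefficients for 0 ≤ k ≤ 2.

H_0 ≅ Z,  H_1 ≅ Z^2,  H_2 = 0.

K has 7 vertices, 12 edges, 4 triangles.
rank ∂_0 = 0, rank ∂_1 = 6 ⇒ b_0 = 7 − 0 − 6 = 1; all invariant factors of ∂_1 are 1 so no torsion. So H_0 = Z.
rank ∂_1 = 6, rank ∂_2 = 4 ⇒ b_1 = 12 − 6 − 4 = 2; all invariant factors of ∂_2 are 1 so no torsion. So H_1 = Z^2.
rank ∂_2 = 4, rank ∂_3 = 0 ⇒ b_2 = 4 − 4 − 0 = 0. So H_2 = 0.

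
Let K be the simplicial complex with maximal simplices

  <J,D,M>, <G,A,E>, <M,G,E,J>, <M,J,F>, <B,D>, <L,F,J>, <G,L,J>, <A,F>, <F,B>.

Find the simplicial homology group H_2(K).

K has 9 vertices, 18 edges, 9 triangles, 1 3-simplex.
rank ∂_2 = 8, rank ∂_3 = 1 ⇒ b_2 = 9 − 8 − 1 = 0; all invariant factors of ∂_3 are 1 so no torsion. So H_2 = 0.

H_2 ≅ 0.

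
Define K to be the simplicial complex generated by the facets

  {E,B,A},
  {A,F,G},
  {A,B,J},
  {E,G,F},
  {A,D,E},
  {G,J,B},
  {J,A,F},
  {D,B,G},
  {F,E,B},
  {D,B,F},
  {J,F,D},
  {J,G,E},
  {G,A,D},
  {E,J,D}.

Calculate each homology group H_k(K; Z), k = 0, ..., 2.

Take the total order A < B < D < E < F < G < J on the vertex set. Then K (dimension 2) consists of the simplices:

  0-simplices (7): A, B, D, E, F, G, J
  1-simplices (21): AB, AD, AE, AF, AG, AJ, BD, BE, BF, BG, BJ, DE, DF, DG, DJ, EF, EG, EJ, FG, FJ, GJ
  2-simplices (14): ABE, ABJ, ADE, ADG, AFG, AFJ, BDF, BDG, BEF, BGJ, DEJ, DFJ, EFG, EGJ

giving chain groups C_0 ≅ Z^7, C_1 ≅ Z^21, C_2 ≅ Z^14.

Boundary ∂_1: C_1 → C_0 maps an edge to its endpoints' difference, ∂[p,q] = q − p.
The resulting 7×21 matrix has rank 6, and its Smith normal form has invariant factors (1,1,1,1,1,1).

∂_2: C_2 → C_1 sends each 2-simplex [p,q,r] to [q,r] − [p,r] + [p,q]. For instance
  ∂BDF = DF − BF + BD,
  ∂ADG = DG − AG + AD.
The resulting 21×14 matrix has rank 13, and its Smith normal form has invariant factors (1,1,1,1,1,1,1,1,1,1,1,1,1).

From H_k ≅ ker(∂_k) / im(∂_{k+1}) we obtain:

  H_0: rank C_0 − rank ∂_1 = 7 − 6 = 1, and the invariant factors of ∂_1 are all 1, so H_0 = Z.
  H_1: rank ker ∂_1 − rank ∂_2 = (21 − 6) − 13 = 2, and the invariant factors of ∂_2 are all 1, so H_1 = Z^2.
  H_2: rank ker ∂_2 − rank ∂_3 = (14 − 13) − 0 = 1, and there is no ∂_3, so H_2 = Z.

As a check, the Euler characteristic is 7 − 21 + 14 = 0, which agrees with 1 − 2 + 1 = 0.
(K is a triangulation of the torus T^2.)

H_0 ≅ Z,  H_1 ≅ Z^2,  H_2 ≅ Z.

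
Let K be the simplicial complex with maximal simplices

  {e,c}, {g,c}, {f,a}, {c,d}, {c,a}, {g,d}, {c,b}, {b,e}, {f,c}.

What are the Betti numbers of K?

Take the total order a < b < c < d < e < f < g on the vertex set. Then K (dimension 1) consists of the simplices:

  0-simplices (7): a, b, c, d, e, f, g
  1-simplices (9): ac, af, bc, be, cd, ce, cf, cg, dg

Hence C_0 ≅ Z^7, C_1 ≅ Z^9.

∂_1: C_1 → C_0 is given by ∂[p,q] = [q] − [p].
The 7×9 boundary matrix has rank 6 and Smith normal form diag(1,1,1,1,1,1).

Now H_k = ker ∂_k / im ∂_{k+1}, so:

  H_0: rank C_0 − rank ∂_1 = 7 − 6 = 1, and the invariant factors of ∂_1 are all 1, so H_0 = Z.
  H_1: rank ker ∂_1 − rank ∂_2 = (9 − 6) − 0 = 3, and there is no ∂_2, so H_1 = Z^3.

As a check, the Euler characteristic is 7 − 9 = -2, which agrees with 1 − 3 = -2.
(K is a triangulation of a wedge of 3 circles.)

Hence the Betti numbers are b_0 = 1, b_1 = 3.

b_0 = 1, b_1 = 3.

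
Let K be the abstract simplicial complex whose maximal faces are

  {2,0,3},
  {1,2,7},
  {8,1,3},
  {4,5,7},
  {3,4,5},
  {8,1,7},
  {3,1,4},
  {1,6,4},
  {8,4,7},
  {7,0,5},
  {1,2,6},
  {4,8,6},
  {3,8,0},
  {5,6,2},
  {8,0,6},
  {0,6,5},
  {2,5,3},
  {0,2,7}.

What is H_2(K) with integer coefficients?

H_2 = 0.

Take the total order 0 < 1 < 2 < 3 < 4 < 5 < 6 < 7 < 8 on the vertex set. Then K (dimension 2) consists of the simplices:

  0-simplices (9): [0], [1], [2], [3], [4], [5], [6], [7], [8]
  1-simplices (27): (27 of them)
  2-simplices (18): [0,2,3], [0,2,7], [0,3,8], [0,5,6], [0,5,7], [0,6,8], [1,2,6], [1,2,7], [1,3,4], [1,3,8], [1,4,6], [1,7,8], [2,3,5], [2,5,6], [3,4,5], [4,5,7], [4,6,8], [4,7,8]

giving chain groups C_0 ≅ Z^9, C_1 ≅ Z^27, C_2 ≅ Z^18.

The boundary map ∂_1: C_1 → C_0 sends each edge [p,q] (with p < q) to q − p. For instance
  ∂[1,2] = [2] − [1].
As a 9×27 matrix over Z this has rank 8, with invariant factors (1,1,1,1,1,1,1,1).

∂_2: C_2 → C_1 sends each 2-simplex [p,q,r] to [q,r] − [p,r] + [p,q]. For instance
  ∂[1,3,8] = [3,8] − [1,8] + [1,3],
  ∂[2,3,5] = [3,5] − [2,5] + [2,3].
This gives a 27×18 integer matrix of rank 18; reducing to Smith normal form yields diagonal entries (1,1,1,1,1,1,1,1,1,1,1,1,1,1,1,1,1,2).

Computing H_k = (kernel of ∂_k) / (image of ∂_{k+1}):

  H_2: rank ker ∂_2 − rank ∂_3 = (18 − 18) − 0 = 0, and there is no ∂_3, so H_2 = 0.

(K is a triangulation of the Klein bottle.)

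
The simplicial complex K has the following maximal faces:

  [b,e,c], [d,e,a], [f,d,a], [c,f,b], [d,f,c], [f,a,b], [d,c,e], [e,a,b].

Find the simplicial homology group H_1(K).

H_1 = 0.

We work with the vertex ordering a < b < c < d < e < f. The simplices of K, each written with vertices in increasing order, are:

  0-simplices (6): a, b, c, d, e, f
  1-simplices (12): ab, ad, ae, af, bc, be, bf, cd, ce, cf, de, df
  2-simplices (8): abe, abf, ade, adf, bce, bcf, cde, cdf

Hence C_0 ≅ Z^6, C_1 ≅ Z^12, C_2 ≅ Z^8.

Boundary ∂_1: C_1 → C_0 maps an edge to its endpoints' difference, ∂[p,q] = q − p. For instance
  ∂bc = c − b.
As a 6×12 matrix over Z this has rank 5, with invariant factors (1,1,1,1,1).

Boundary ∂_2: C_2 → C_1 acts by ∂[p,q,r] = [q,r] − [p,r] + [p,q]. For instance
  ∂cdf = df − cf + cd,
  ∂abf = bf − af + ab.
As a 12×8 matrix over Z this has rank 7, with invariant factors (1,1,1,1,1,1,1).

From H_k ≅ ker(∂_k) / im(∂_{k+1}) we obtain:

  H_1: rank ker ∂_1 − rank ∂_2 = (12 − 5) − 7 = 0, and the invariant factors of ∂_2 are all 1, so H_1 ≅ 0.

(K is a triangulation of the 2-sphere S^2.)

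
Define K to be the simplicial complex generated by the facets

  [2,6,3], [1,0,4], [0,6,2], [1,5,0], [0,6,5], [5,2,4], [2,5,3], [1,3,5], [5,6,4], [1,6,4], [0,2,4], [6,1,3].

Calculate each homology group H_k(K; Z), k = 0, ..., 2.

Fix the vertex order 0 < 1 < 2 < 3 < 4 < 5 < 6 and write every simplex with vertices in increasing order. Then dim K = 2 and the simplices of K are:

  0-simplices (7): [0], [1], [2], [3], [4], [5], [6]
  1-simplices (18): [0,1], [0,2], [0,4], [0,5], [0,6], [1,3], [1,4], [1,5], [1,6], [2,3], [2,4], [2,5], [2,6], [3,5], [3,6], [4,5], [4,6], [5,6]
  2-simplices (12): [0,1,4], [0,1,5], [0,2,4], [0,2,6], [0,5,6], [1,3,5], [1,3,6], [1,4,6], [2,3,5], [2,3,6], [2,4,5], [4,5,6]

Hence C_0 ≅ Z^7, C_1 ≅ Z^18, C_2 ≅ Z^12.

Boundary ∂_1: C_1 → C_0 maps an edge to its endpoints' difference, ∂[p,q] = q − p.
This gives a 7×18 integer matrix of rank 6; reducing to Smith normal form yields diagonal entries (1,1,1,1,1,1).

Boundary ∂_2: C_2 → C_1 sends each 2-simplex [p,q,r] to [q,r] − [p,r] + [p,q]. For instance
  ∂[1,4,6] = [4,6] − [1,6] + [1,4],
  ∂[0,2,6] = [2,6] − [0,6] + [0,2].
The resulting 18×12 matrix has rank 12, and its Smith normal form has invariant factors (1,1,1,1,1,1,1,1,1,1,1,2).

Now H_k = ker ∂_k / im ∂_{k+1}, so:

  H_0: rank C_0 − rank ∂_1 = 7 − 6 = 1, and the invariant factors of ∂_1 are all 1, so H_0 = Z.
  H_1: rank ker ∂_1 − rank ∂_2 = (18 − 6) − 12 = 0, and ∂_2 has invariant factor 2 > 1, so H_1 = Z/2.
  H_2: rank ker ∂_2 − rank ∂_3 = (12 − 12) − 0 = 0, and there is no ∂_3, so H_2 = 0.

As a check, the Euler characteristic is 7 − 18 + 12 = 1, which agrees with 1 − 0 + 0 = 1.
(K is a triangulation of the real projective plane RP^2.)

H_0 = Z,  H_1 = Z/2,  H_2 = 0.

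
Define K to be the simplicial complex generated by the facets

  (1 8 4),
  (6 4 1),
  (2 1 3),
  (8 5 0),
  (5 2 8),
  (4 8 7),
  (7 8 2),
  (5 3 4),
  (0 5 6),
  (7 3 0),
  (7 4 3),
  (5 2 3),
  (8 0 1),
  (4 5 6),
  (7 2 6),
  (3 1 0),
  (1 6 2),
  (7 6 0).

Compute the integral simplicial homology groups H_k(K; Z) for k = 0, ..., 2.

H_0 ≅ Z,  H_1 ≅ Z^2,  H_2 ≅ Z.

K has 9 vertices, 27 edges, 18 triangles.
rank ∂_0 = 0, rank ∂_1 = 8 ⇒ b_0 = 9 − 0 − 8 = 1; all invariant factors of ∂_1 are 1 so no torsion. So H_0 ≅ Z.
rank ∂_1 = 8, rank ∂_2 = 17 ⇒ b_1 = 27 − 8 − 17 = 2; all invariant factors of ∂_2 are 1 so no torsion. So H_1 ≅ Z^2.
rank ∂_2 = 17, rank ∂_3 = 0 ⇒ b_2 = 18 − 17 − 0 = 1. So H_2 ≅ Z.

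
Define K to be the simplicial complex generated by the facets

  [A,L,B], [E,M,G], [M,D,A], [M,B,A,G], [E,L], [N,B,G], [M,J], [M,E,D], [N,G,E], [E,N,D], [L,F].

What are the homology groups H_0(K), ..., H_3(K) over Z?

H_0 ≅ Z,  H_1 ≅ Z,  H_2 = 0,  H_3 = 0.

Fix the vertex order A < B < D < E < F < G < J < L < M < N and write every simplex with vertices in increasing order. Then dim K = 3 and the simplices of K are:

  0-simplices (10): A, B, D, E, F, G, J, L, M, N
  1-simplices (20): AB, AD, AG, AL, AM, BG, BL, BM, BN, DE, DM, DN, EG, EL, EM, EN, FL, GM, GN, JM
  2-simplices (11): ABG, ABL, ABM, ADM, AGM, BGM, BGN, DEM, DEN, EGM, EGN
  3-simplices (1): ABGM

giving chain groups C_0 ≅ Z^10, C_1 ≅ Z^20, C_2 ≅ Z^11, C_3 ≅ Z^1.

The boundary map ∂_1: C_1 → C_0 sends each edge [p,q] (with p < q) to q − p. For instance
  ∂JM = M − J.
The 10×20 boundary matrix has rank 9 and Smith normal form diag(1,1,1,1,1,1,1,1,1).

The boundary map ∂_2: C_2 → C_1 sends each 2-simplex [p,q,r] to [q,r] − [p,r] + [p,q]. For instance
  ∂BGM = GM − BM + BG,
  ∂ABG = BG − AG + AB.
As a 20×11 matrix over Z this has rank 10, with invariant factors (1,1,1,1,1,1,1,1,1,1).

Boundary ∂_3: C_3 → C_2 sends each 3-simplex σ to the alternating sum Σ_i (−1)^i (σ with its i-th vertex removed). For instance
  ∂ABGM = BGM − AGM + ABM − ABG.
The 11×1 boundary matrix has rank 1 and Smith normal form diag(1).

Now H_k = ker ∂_k / im ∂_{k+1}, so:

  H_0: rank C_0 − rank ∂_1 = 10 − 9 = 1, and the invariant factors of ∂_1 are all 1, so H_0 ≅ Z.
  H_1: rank ker ∂_1 − rank ∂_2 = (20 − 9) − 10 = 1, and the invariant factors of ∂_2 are all 1, so H_1 ≅ Z.
  H_2: rank ker ∂_2 − rank ∂_3 = (11 − 10) − 1 = 0, and the invariant factors of ∂_3 are all 1, so H_2 ≅ 0.
  H_3: rank ker ∂_3 − rank ∂_4 = (1 − 1) − 0 = 0, and there is no ∂_4, so H_3 ≅ 0.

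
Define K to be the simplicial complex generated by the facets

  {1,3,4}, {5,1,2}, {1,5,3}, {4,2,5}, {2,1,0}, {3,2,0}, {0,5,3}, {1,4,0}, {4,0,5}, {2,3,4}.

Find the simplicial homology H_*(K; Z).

Order the vertices as 0 < 1 < 2 < 3 < 4 < 5. Listing each simplex with vertices in this order, K has dimension 2 with simplices:

  0-simplices (6): [0], [1], [2], [3], [4], [5]
  1-simplices (15): [0,1], [0,2], [0,3], [0,4], [0,5], [1,2], [1,3], [1,4], [1,5], [2,3], [2,4], [2,5], [3,4], [3,5], [4,5]
  2-simplices (10): [0,1,2], [0,1,4], [0,2,3], [0,3,5], [0,4,5], [1,2,5], [1,3,4], [1,3,5], [2,3,4], [2,4,5]

so the chain groups are C_0 ≅ Z^6, C_1 ≅ Z^15, C_2 ≅ Z^10.

The boundary map ∂_1: C_1 → C_0 sends each edge [p,q] (with p < q) to q − p.
As a 6×15 matrix over Z this has rank 5, with invariant factors (1,1,1,1,1).

The boundary map ∂_2: C_2 → C_1 maps a triangle to the signed sum of its edges. For instance
  ∂[0,1,2] = [1,2] − [0,2] + [0,1],
  ∂[2,4,5] = [4,5] − [2,5] + [2,4].
The resulting 15×10 matrix has rank 10, and its Smith normal form has invariant factors (1,1,1,1,1,1,1,1,1,2).

Now H_k = ker ∂_k / im ∂_{k+1}, so:

  H_0: rank C_0 − rank ∂_1 = 6 − 5 = 1, and the invariant factors of ∂_1 are all 1, so H_0 = Z.
  H_1: rank ker ∂_1 − rank ∂_2 = (15 − 5) − 10 = 0, and ∂_2 has invariant factor 2 > 1, so H_1 = Z_2.
  H_2: rank ker ∂_2 − rank ∂_3 = (10 − 10) − 0 = 0, and there is no ∂_3, so H_2 = 0.

(K is a triangulation of the real projective plane RP^2.)

H_0 = Z,  H_1 = Z_2,  H_2 = 0.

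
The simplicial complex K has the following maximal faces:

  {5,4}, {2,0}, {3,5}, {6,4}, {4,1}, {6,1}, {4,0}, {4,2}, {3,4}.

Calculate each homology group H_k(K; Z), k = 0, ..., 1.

We work with the vertex ordering 0 < 1 < 2 < 3 < 4 < 5 < 6. The simplices of K, each written with vertices in increasing order, are:

  0-simplices (7): [0], [1], [2], [3], [4], [5], [6]
  1-simplices (9): [0,2], [0,4], [1,4], [1,6], [2,4], [3,4], [3,5], [4,5], [4,6]

Hence C_0 ≅ Z^7, C_1 ≅ Z^9.

The boundary map ∂_1: C_1 → C_0 maps an edge to its endpoints' difference, ∂[p,q] = q − p. For instance
  ∂[1,4] = [4] − [1].
The resulting 7×9 matrix has rank 6, and its Smith normal form has invariant factors (1,1,1,1,1,1).

Computing H_k = (kernel of ∂_k) / (image of ∂_{k+1}):

  H_0: rank C_0 − rank ∂_1 = 7 − 6 = 1, and the invariant factors of ∂_1 are all 1, so H_0 ≅ Z.
  H_1: rank ker ∂_1 − rank ∂_2 = (9 − 6) − 0 = 3, and there is no ∂_2, so H_1 ≅ Z^3.

As a check, the Euler characteristic is 7 − 9 = -2, which agrees with 1 − 3 = -2.
(K is a triangulation of a wedge of 3 circles.)

H_0 = Z,  H_1 = Z^3.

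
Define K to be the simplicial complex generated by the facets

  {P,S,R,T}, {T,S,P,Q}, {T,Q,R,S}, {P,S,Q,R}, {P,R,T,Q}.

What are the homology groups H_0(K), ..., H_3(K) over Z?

We work with the vertex ordering P < Q < R < S < T. The simplices of K, each written with vertices in increasing order, are:

  0-simplices (5): P, Q, R, S, T
  1-simplices (10): PQ, PR, PS, PT, QR, QS, QT, RS, RT, ST
  2-simplices (10): PQR, PQS, PQT, PRS, PRT, PST, QRS, QRT, QST, RST
  3-simplices (5): PQRS, PQRT, PQST, PRST, QRST

Hence C_0 ≅ Z^5, C_1 ≅ Z^10, C_2 ≅ Z^10, C_3 ≅ Z^5.

The boundary map ∂_1: C_1 → C_0 sends each edge [p,q] (with p < q) to q − p. For instance
  ∂QS = S − Q.
As a 5×10 matrix over Z this has rank 4, with invariant factors (1,1,1,1).

The boundary map ∂_2: C_2 → C_1 sends each 2-simplex [p,q,r] to [q,r] − [p,r] + [p,q]. For instance
  ∂PRS = RS − PS + PR,
  ∂QST = ST − QT + QS.
The resulting 10×10 matrix has rank 6, and its Smith normal form has invariant factors (1,1,1,1,1,1).

∂_3: C_3 → C_2 sends each 3-simplex σ to the alternating sum Σ_i (−1)^i (σ with its i-th vertex removed). For instance
  ∂PQRS = QRS − PRS + PQS − PQR,
  ∂PQRT = QRT − PRT + PQT − PQR.
As a 10×5 matrix over Z this has rank 4, with invariant factors (1,1,1,1).

Now H_k = ker ∂_k / im ∂_{k+1}, so:

  H_0: rank C_0 − rank ∂_1 = 5 − 4 = 1, and the invariant factors of ∂_1 are all 1, so H_0 ≅ Z.
  H_1: rank ker ∂_1 − rank ∂_2 = (10 − 4) − 6 = 0, and the invariant factors of ∂_2 are all 1, so H_1 ≅ 0.
  H_2: rank ker ∂_2 − rank ∂_3 = (10 − 6) − 4 = 0, and the invariant factors of ∂_3 are all 1, so H_2 ≅ 0.
  H_3: rank ker ∂_3 − rank ∂_4 = (5 − 4) − 0 = 1, and there is no ∂_4, so H_3 ≅ Z.

H_0 = Z,  H_1 = 0,  H_2 = 0,  H_3 = Z.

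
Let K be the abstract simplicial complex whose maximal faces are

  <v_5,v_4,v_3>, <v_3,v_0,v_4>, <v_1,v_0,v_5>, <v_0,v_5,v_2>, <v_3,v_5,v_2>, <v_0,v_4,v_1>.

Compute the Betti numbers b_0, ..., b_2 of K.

b_0 = 1, b_1 = 1, b_2 = 0.

Take the total order v_0 < v_1 < v_2 < v_3 < v_4 < v_5 on the vertex set. Then K (dimension 2) consists of the simplices:

  0-simplices (6): [v_0], [v_1], [v_2], [v_3], [v_4], [v_5]
  1-simplices (12): [v_0,v_1], [v_0,v_2], [v_0,v_3], [v_0,v_4], [v_0,v_5], [v_1,v_4], [v_1,v_5], [v_2,v_3], [v_2,v_5], [v_3,v_4], [v_3,v_5], [v_4,v_5]
  2-simplices (6): [v_0,v_1,v_4], [v_0,v_1,v_5], [v_0,v_2,v_5], [v_0,v_3,v_4], [v_2,v_3,v_5], [v_3,v_4,v_5]

giving chain groups C_0 ≅ Z^6, C_1 ≅ Z^12, C_2 ≅ Z^6.

Boundary ∂_1: C_1 → C_0 sends each edge [p,q] (with p < q) to q − p.
The 6×12 boundary matrix has rank 5 and Smith normal form diag(1,1,1,1,1).

∂_2: C_2 → C_1 maps a triangle to the signed sum of its edges. For instance
  ∂[v_0,v_1,v_5] = [v_1,v_5] − [v_0,v_5] + [v_0,v_1],
  ∂[v_2,v_3,v_5] = [v_3,v_5] − [v_2,v_5] + [v_2,v_3].
The 12×6 boundary matrix has rank 6 and Smith normal form diag(1,1,1,1,1,1).

From H_k ≅ ker(∂_k) / im(∂_{k+1}) we obtain:

  H_0: rank C_0 − rank ∂_1 = 6 − 5 = 1, and the invariant factors of ∂_1 are all 1, so H_0 ≅ Z.
  H_1: rank ker ∂_1 − rank ∂_2 = (12 − 5) − 6 = 1, and the invariant factors of ∂_2 are all 1, so H_1 ≅ Z.
  H_2: rank ker ∂_2 − rank ∂_3 = (6 − 6) − 0 = 0, and there is no ∂_3, so H_2 ≅ 0.

(K is a triangulation of the cylinder S^1 x I.)

Hence the Betti numbers are b_0 = 1, b_1 = 1, b_2 = 0.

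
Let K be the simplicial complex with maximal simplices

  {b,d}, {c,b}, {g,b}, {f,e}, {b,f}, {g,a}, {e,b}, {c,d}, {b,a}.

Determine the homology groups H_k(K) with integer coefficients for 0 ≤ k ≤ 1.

K has 7 vertices, 9 edges.
rank ∂_0 = 0, rank ∂_1 = 6 ⇒ b_0 = 7 − 0 − 6 = 1; all invariant factors of ∂_1 are 1 so no torsion. So H_0 ≅ Z.
rank ∂_1 = 6, rank ∂_2 = 0 ⇒ b_1 = 9 − 6 − 0 = 3. So H_1 ≅ Z^3.

H_0 = Z,  H_1 = Z^3.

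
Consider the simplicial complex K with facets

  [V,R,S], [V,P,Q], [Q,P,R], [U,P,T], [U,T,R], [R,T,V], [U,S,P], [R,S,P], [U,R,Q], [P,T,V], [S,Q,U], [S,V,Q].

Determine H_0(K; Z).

H_0 = Z.

Order the vertices as P < Q < R < S < T < U < V. Listing each simplex with vertices in this order, K has dimension 2 with simplices:

  0-simplices (7): P, Q, R, S, T, U, V
  1-simplices (18): PQ, PR, PS, PT, PU, PV, QR, QS, QU, QV, RS, RT, RU, RV, SU, SV, TU, TV
  2-simplices (12): PQR, PQV, PRS, PSU, PTU, PTV, QRU, QSU, QSV, RSV, RTU, RTV

so the chain groups are C_0 ≅ Z^7, C_1 ≅ Z^18, C_2 ≅ Z^12.

∂_1: C_1 → C_0 maps an edge to its endpoints' difference, ∂[p,q] = q − p. For instance
  ∂QS = S − Q.
The 7×18 boundary matrix has rank 6 and Smith normal form diag(1,1,1,1,1,1).

The boundary map ∂_2: C_2 → C_1 sends each 2-simplex [p,q,r] to [q,r] − [p,r] + [p,q]. For instance
  ∂QRU = RU − QU + QR,
  ∂PRS = RS − PS + PR.
This gives a 18×12 integer matrix of rank 12; reducing to Smith normal form yields diagonal entries (1,1,1,1,1,1,1,1,1,1,1,2).

From H_k ≅ ker(∂_k) / im(∂_{k+1}) we obtain:

  H_0: rank C_0 − rank ∂_1 = 7 − 6 = 1, and the invariant factors of ∂_1 are all 1, so H_0 = Z.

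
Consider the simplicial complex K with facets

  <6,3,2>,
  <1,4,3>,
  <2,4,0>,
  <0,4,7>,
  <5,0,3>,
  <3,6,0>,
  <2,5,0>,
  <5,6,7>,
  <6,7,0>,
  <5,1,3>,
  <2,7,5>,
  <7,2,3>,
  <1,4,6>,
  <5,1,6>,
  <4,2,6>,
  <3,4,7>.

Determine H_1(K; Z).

Order the vertices as 0 < 1 < 2 < 3 < 4 < 5 < 6 < 7. Listing each simplex with vertices in this order, K has dimension 2 with simplices:

  0-simplices (8): [0], [1], [2], [3], [4], [5], [6], [7]
  1-simplices (24): (24 of them)
  2-simplices (16): [0,2,4], [0,2,5], [0,3,5], [0,3,6], [0,4,7], [0,6,7], [1,3,4], [1,3,5], [1,4,6], [1,5,6], [2,3,6], [2,3,7], [2,4,6], [2,5,7], [3,4,7], [5,6,7]

so the chain groups are C_0 ≅ Z^8, C_1 ≅ Z^24, C_2 ≅ Z^16.

∂_1: C_1 → C_0 sends each edge [p,q] (with p < q) to q − p.
This gives a 8×24 integer matrix of rank 7; reducing to Smith normal form yields diagonal entries (1,1,1,1,1,1,1).

∂_2: C_2 → C_1 acts by ∂[p,q,r] = [q,r] − [p,r] + [p,q]. For instance
  ∂[1,4,6] = [4,6] − [1,6] + [1,4],
  ∂[1,3,5] = [3,5] − [1,5] + [1,3].
As a 24×16 matrix over Z this has rank 15, with invariant factors (1,1,1,1,1,1,1,1,1,1,1,1,1,1,1).

Computing H_k = (kernel of ∂_k) / (image of ∂_{k+1}):

  H_1: rank ker ∂_1 − rank ∂_2 = (24 − 7) − 15 = 2, and the invariant factors of ∂_2 are all 1, so H_1 = Z^2.

H_1 = Z^2.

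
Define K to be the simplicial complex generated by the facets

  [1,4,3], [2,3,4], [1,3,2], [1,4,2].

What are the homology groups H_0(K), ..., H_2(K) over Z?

Fix the vertex order 1 < 2 < 3 < 4 and write every simplex with vertices in increasing order. Then dim K = 2 and the simplices of K are:

  0-simplices (4): [1], [2], [3], [4]
  1-simplices (6): [1,2], [1,3], [1,4], [2,3], [2,4], [3,4]
  2-simplices (4): [1,2,3], [1,2,4], [1,3,4], [2,3,4]

giving chain groups C_0 ≅ Z^4, C_1 ≅ Z^6, C_2 ≅ Z^4.

Boundary ∂_1: C_1 → C_0 sends each edge [p,q] (with p < q) to q − p. For instance
  ∂[3,4] = [4] − [3].
As a 4×6 matrix over Z this has rank 3, with invariant factors (1,1,1).

Boundary ∂_2: C_2 → C_1 maps a triangle to the signed sum of its edges. For instance
  ∂[1,3,4] = [3,4] − [1,4] + [1,3],
  ∂[1,2,3] = [2,3] − [1,3] + [1,2].
This gives a 6×4 integer matrix of rank 3; reducing to Smith normal form yields diagonal entries (1,1,1).

From H_k ≅ ker(∂_k) / im(∂_{k+1}) we obtain:

  H_0: rank C_0 − rank ∂_1 = 4 − 3 = 1, and the invariant factors of ∂_1 are all 1, so H_0 ≅ Z.
  H_1: rank ker ∂_1 − rank ∂_2 = (6 − 3) − 3 = 0, and the invariant factors of ∂_2 are all 1, so H_1 ≅ 0.
  H_2: rank ker ∂_2 − rank ∂_3 = (4 − 3) − 0 = 1, and there is no ∂_3, so H_2 ≅ Z.

H_0 ≅ Z,  H_1 = 0,  H_2 ≅ Z.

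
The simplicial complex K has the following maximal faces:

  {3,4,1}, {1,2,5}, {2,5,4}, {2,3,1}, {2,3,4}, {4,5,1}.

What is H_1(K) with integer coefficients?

H_1 = 0.

K has 5 vertices, 9 edges, 6 triangles.
rank ∂_1 = 4, rank ∂_2 = 5 ⇒ b_1 = 9 − 4 − 5 = 0; all invariant factors of ∂_2 are 1 so no torsion. So H_1 ≅ 0.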